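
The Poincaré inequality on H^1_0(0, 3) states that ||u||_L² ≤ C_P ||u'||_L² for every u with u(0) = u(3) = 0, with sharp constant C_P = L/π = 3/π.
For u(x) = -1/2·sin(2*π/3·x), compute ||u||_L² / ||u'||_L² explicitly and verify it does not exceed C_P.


||u||_L² / ||u'||_L² = 3/(2*π) < C_P = 3/π.

u(x) = -1/2·sin(2*π/3·x), so u'(x) = -π*cos(2*π*x/3)/3.
Writing u(x) = A·sin(kπx/L) with A = -1/2 and k = 2, use ∫_0^L sin²(kπx/L) dx = L/2 and ∫_0^L cos²(kπx/L) dx = L/2.
u² = 1/4·sin²(2*π/3·x) and (u')² = π^2/9·cos²(2*π/3·x), and each of sin², cos² integrates to L/2 = 3/2 over (0, 3).
∫_0^3 u² dx = 3/8, so ||u||_L² = sqrt(6)/4.
∫_0^3 (u')² dx = π^2/6, so ||u'||_L² = sqrt(6)*π/6.
Ratio ||u||_L² / ||u'||_L² = 3/(2*π).
Sharp Poincaré constant on H^1_0(0, 3) is C_P = L/π = 3/π, achieved by sin(π/3·x).
This is the k = 2 harmonic; the ratio L/(kπ) is strictly less than C_P = L/π, consistent with the sharp inequality ||u||_L² ≤ C_P ||u'||_L².


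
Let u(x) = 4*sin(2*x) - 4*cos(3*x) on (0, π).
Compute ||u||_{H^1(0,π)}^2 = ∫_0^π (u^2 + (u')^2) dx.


||u||_{H^1(0,π)}^2 = 256 + 120*π

u'(x) = 12*sin(3*x) + 8*cos(2*x).
Expand u² and (u')² and integrate term by term on (0, π), using: for integers n ≥ 1, ∫_0^π sin²(nx) dx = ∫_0^π cos²(nx) dx = π/2; for n ≠ n', ∫_0^π sin(nx)sin(n'x) dx = ∫_0^π cos(nx)cos(n'x) dx = 0; and by product-to-sum, ∫_0^π sin(nx)cos(n'x) dx = ½∫_0^π [sin((n+n')x) + sin((n−n')x)] dx, which is 0 when n+n' is even and 2n/(n²−n'²) when n+n' is odd (it need not vanish on (0, π)).
  u² squared terms: (-4)²·∫cos(3x)² dx = 16·π/2 = 8*π;  (4)²·∫sin(2x)² dx = 16·π/2 = 8*π.
  u² cross terms: 2·(-4)·(4)·∫cos(3x)·sin(2x) dx = -32·(-4/5) = 128/5.
  So ∫_0^π u² dx = 8*π + 8*π + 128/5 = 128/5 + 16*π.
  (u')² squared terms: (8)²·∫cos(2x)² dx = 64·π/2 = 32*π;  (12)²·∫sin(3x)² dx = 144·π/2 = 72*π.
  (u')² cross terms: 2·(8)·(12)·∫cos(2x)·sin(3x) dx = 192·(6/5) = 1152/5.
  So ∫_0^π (u')² dx = 32*π + 72*π + 1152/5 = 1152/5 + 104*π.
||u||_{H^1}^2 = (128/5 + 16*π) + (1152/5 + 104*π) = 256 + 120*π.


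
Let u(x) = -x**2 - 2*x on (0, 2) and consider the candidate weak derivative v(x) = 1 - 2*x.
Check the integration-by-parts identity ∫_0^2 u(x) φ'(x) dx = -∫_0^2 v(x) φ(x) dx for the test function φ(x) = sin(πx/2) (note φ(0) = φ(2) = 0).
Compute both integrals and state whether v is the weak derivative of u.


LHS = 16/π, RHS = 4/π. No, v is not the weak derivative of u.

u(x) = -x**2 - 2*x, classical derivative u'(x) = -2*x - 2.
φ(x) = sin(πx/2), so φ'(x) = π*cos(π*x/2)/2.
Note φ(0) = φ(2) = 0, so the boundary term u·φ vanishes.
LHS = ∫_0^2 u(x) φ'(x) dx = ∫_0^2 (-π*x^2*cos(π*x/2)/2 - π*x*cos(π*x/2)) dx. Term by term:
  ∫_0^2 -π*x*cos(π*x/2) dx = 8/π;  ∫_0^2 -π*x^2*cos(π*x/2)/2 dx = 8/π.
Sum: 8/π + 8/π = 16/π.
So LHS = 16/π.
∫_0^2 v(x) φ(x) dx = ∫_0^2 (-2*x*sin(π*x/2) + sin(π*x/2)) dx. Term by term:
  ∫_0^2 -2*x*sin(π*x/2) dx = -8/π;  ∫_0^2 sin(π*x/2) dx = 4/π.
Sum: -8/π + 4/π = -4/π.
So RHS = -∫_0^2 v(x) φ(x) dx = 4/π.
LHS − RHS = 12/π ≠ 0, so the identity fails.
(For a valid weak derivative the identity must hold for EVERY test function, in particular this one. The failure shows v is NOT the weak derivative of u.)
Correct weak derivative would be u'(x) = -2*x - 2.


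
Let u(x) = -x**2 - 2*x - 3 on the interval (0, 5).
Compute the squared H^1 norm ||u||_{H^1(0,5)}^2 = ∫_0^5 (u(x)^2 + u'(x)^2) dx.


||u||_{H^1}^2 = 6445/3

The H^1 norm (squared) on an interval (0, L) is
  ||u||_{H^1}^2 = ∫_0^L u(x)^2 dx + ∫_0^L u'(x)^2 dx.
Compute u'(x) = -2*x - 2.
Then u(x)^2 = x**4 + 4*x**3 + 10*x**2 + 12*x + 9 and u'(x)^2 = 4*x**2 + 8*x + 4.
Integrate each monomial from 0 to 5 using ∫_0^5 c·x^n dx = c·5^(n+1)/(n+1):
  ∫_0^5 u(x)^2 dx = ∫_0^5 (x^4 + 4*x^3 + 10*x^2 + 12*x + 9) dx. Term by term:
    ∫_0^5 x^4 dx = 625;  ∫_0^5 4*x^3 dx = 625;  ∫_0^5 10*x^2 dx = 1250/3;
    ∫_0^5 12*x dx = 150;  ∫_0^5 9 dx = 45.
  Sum: 625 + 625 + 1250/3 + 150 + 45 = 5585/3.
  ∫_0^5 u'(x)^2 dx = ∫_0^5 (4*x^2 + 8*x + 4) dx. Term by term:
    ∫_0^5 4*x^2 dx = 500/3;  ∫_0^5 8*x dx = 100;  ∫_0^5 4 dx = 20.
  Sum: 500/3 + 100 + 20 = 860/3.
Adding: ||u||_{H^1}^2 = 5585/3 + 860/3 = 6445/3.


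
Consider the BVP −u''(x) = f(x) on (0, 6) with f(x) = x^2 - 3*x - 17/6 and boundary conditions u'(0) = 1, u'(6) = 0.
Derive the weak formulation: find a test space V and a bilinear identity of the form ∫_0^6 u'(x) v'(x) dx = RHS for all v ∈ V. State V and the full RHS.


V = H^1(0, 6) (v unrestricted at boundary; u is determined up to an additive constant); weak form: ∫_0^6 u'v' dx = ∫_0^6 (x^2 - 3*x - 17/6) v dx − v(0) for all v ∈ V.

Multiply both sides by a test function v and integrate from 0 to 6:
  ∫_0^6 −u''(x) v(x) dx = ∫_0^6 f(x) v(x) dx.
Integrate the LHS by parts once:
  ∫_0^6 −u'' v dx = −[u'(x) v(x)]_0^6 + ∫_0^6 u'(x) v'(x) dx.
Thus ∫_0^6 u'(x) v'(x) dx = ∫_0^6 f(x) v(x) dx + [u'(x) v(x)]_0^6.
Choose V so that boundary terms are either known or forced to vanish.
u has inhomogeneous Neumann u'(0) = 1, u'(6) = 0. [u' v]_0^6 = (0)·v(6) − (1)·v(0) = − v(0). Take V = H^1(0, 6); boundary term becomes part of RHS.
Weak formulation: find u (satisfying any essential BC) such that ∫_0^6 u'(x) v'(x) dx = ∫_0^6 f v dx − v(0) for all v ∈ V (Neumann data are natural BCs: they enter the RHS as boundary terms).
Substituting f(x) = x^2 - 3*x - 17/6, the right-hand side is ∫_0^6 (x^2 - 3*x - 17/6) v dx − v(0).
Compatibility check (pure Neumann): taking v ≡ 1 ∈ V gives 0 = ∫_0^6 f dx + (0) − (1), i.e. ∫_0^6 f dx must equal u'(0) − u'(6) = 1. Indeed ∫_0^6 (x^2 - 3*x - 17/6) dx = 1, so the data are compatible. The solution is then unique only up to an additive constant (fix it e.g. by requiring ∫_0^6 u dx = 0).


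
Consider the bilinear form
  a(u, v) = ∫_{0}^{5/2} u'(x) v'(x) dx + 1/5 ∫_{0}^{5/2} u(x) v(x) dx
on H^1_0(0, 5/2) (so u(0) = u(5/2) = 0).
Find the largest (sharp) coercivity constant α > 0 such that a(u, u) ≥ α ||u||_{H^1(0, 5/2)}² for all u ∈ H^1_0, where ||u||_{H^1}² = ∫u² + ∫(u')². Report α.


α = (5 + 4*π^2)/(25 + 4*π^2)

Coercivity of a(·,·) on H^1_0(0, 5/2) means a(u, u) ≥ α ||u||_{H^1}² for every u ∈ H^1_0.
The interval has length L = 5/2, and Poincaré/coercivity depend only on L. Here a(u, u) = ∫(u')² + (1/5)·∫u².
Here 0 < c = 1/5 < 1. The condition a(u,u) ≥ α||u||_{H^1}² reads (1−α)∫(u')² ≥ (α−c)∫u². Any admissible α is ≤ 1 (rapidly oscillating u have ∫u²/∫(u')² → 0), and α = 1 would force 0 ≥ (1−c)∫u², impossible since c < 1; so 1−α > 0. By the sharp Poincaré inequality on H^1_0 of an interval of length L, ∫(u')² ≥ (π/L)²∫u² with equality for the first sine mode sin(π(x−x₀)/L) (x₀ the left endpoint), so the inequality holds for all u iff (1−α)(π/L)² ≥ α − c, i.e. α ≤ ((π/L)² + c)/((π/L)² + 1) = (1 + c(L/π)²)/(1 + (L/π)²). With (π/L)² = 4*π^2/25 and c = 1/5, the largest admissible constant is α = ((π/L)² + c)/((π/L)² + 1).
Simplifying, α = (5 + 4*π^2)/(25 + 4*π^2).


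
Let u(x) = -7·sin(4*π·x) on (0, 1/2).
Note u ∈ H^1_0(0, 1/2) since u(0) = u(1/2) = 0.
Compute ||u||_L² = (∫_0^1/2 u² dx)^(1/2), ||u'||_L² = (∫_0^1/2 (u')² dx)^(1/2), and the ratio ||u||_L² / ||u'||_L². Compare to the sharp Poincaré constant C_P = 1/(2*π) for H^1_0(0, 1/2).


||u||_L² / ||u'||_L² = 1/(4*π) < C_P = 1/(2*π).

u(x) = -7·sin(4*π·x), so u'(x) = -28*π*cos(4*π*x).
Writing u(x) = A·sin(kπx/L) with A = -7 and k = 2, use ∫_0^L sin²(kπx/L) dx = L/2 and ∫_0^L cos²(kπx/L) dx = L/2.
u² = 49·sin²(4*π·x) and (u')² = 784*π^2·cos²(4*π·x), and each of sin², cos² integrates to L/2 = 1/4 over (0, 1/2).
∫_0^1/2 u² dx = 49/4, so ||u||_L² = 7/2.
∫_0^1/2 (u')² dx = 196*π^2, so ||u'||_L² = 14*π.
Ratio ||u||_L² / ||u'||_L² = 1/(4*π).
Sharp Poincaré constant on H^1_0(0, 1/2) is C_P = L/π = 1/(2*π), achieved by sin(2*π·x).
This is the k = 2 harmonic; the ratio L/(kπ) is strictly less than C_P = L/π, consistent with the sharp inequality ||u||_L² ≤ C_P ||u'||_L².


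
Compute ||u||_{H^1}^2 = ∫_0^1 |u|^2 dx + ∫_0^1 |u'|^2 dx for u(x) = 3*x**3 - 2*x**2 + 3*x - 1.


||u||_{H^1}^2 = 4211/210

The H^1 norm (squared) on an interval (0, L) is
  ||u||_{H^1}^2 = ∫_0^L u(x)^2 dx + ∫_0^L u'(x)^2 dx.
Compute u'(x) = 9*x**2 - 4*x + 3.
Then u(x)^2 = 9*x**6 - 12*x**5 + 22*x**4 - 18*x**3 + 13*x**2 - 6*x + 1 and u'(x)^2 = 81*x**4 - 72*x**3 + 70*x**2 - 24*x + 9.
Integrate each monomial from 0 to 1 using ∫_0^1 c·x^n dx = c·1^(n+1)/(n+1):
  ∫_0^1 u(x)^2 dx = ∫_0^1 (9*x^6 - 12*x^5 + 22*x^4 - 18*x^3 + 13*x^2 - 6*x + 1) dx. Term by term:
    ∫_0^1 9*x^6 dx = 9/7;  ∫_0^1 -12*x^5 dx = -2;  ∫_0^1 22*x^4 dx = 22/5;
    ∫_0^1 -18*x^3 dx = -9/2;  ∫_0^1 13*x^2 dx = 13/3;  ∫_0^1 -6*x dx = -3;
    ∫_0^1 1 dx = 1.
  Sum: 9/7 − 2 + 22/5 − 9/2 + 13/3 − 3 + 1 = 319/210.
  ∫_0^1 u'(x)^2 dx = ∫_0^1 (81*x^4 - 72*x^3 + 70*x^2 - 24*x + 9) dx. Term by term:
    ∫_0^1 81*x^4 dx = 81/5;  ∫_0^1 -72*x^3 dx = -18;  ∫_0^1 70*x^2 dx = 70/3;
    ∫_0^1 -24*x dx = -12;  ∫_0^1 9 dx = 9.
  Sum: 81/5 − 18 + 70/3 − 12 + 9 = 278/15.
Adding: ||u||_{H^1}^2 = 319/210 + 278/15 = 4211/210.


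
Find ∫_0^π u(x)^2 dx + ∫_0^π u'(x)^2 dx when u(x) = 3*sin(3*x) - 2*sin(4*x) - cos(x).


||u||_{H^1(0,π)}^2 = 64/15 + 80*π

u'(x) = sin(x) + 9*cos(3*x) - 8*cos(4*x).
Expand u² and (u')² and integrate term by term on (0, π), using: for integers n ≥ 1, ∫_0^π sin²(nx) dx = ∫_0^π cos²(nx) dx = π/2; for n ≠ n', ∫_0^π sin(nx)sin(n'x) dx = ∫_0^π cos(nx)cos(n'x) dx = 0; and by product-to-sum, ∫_0^π sin(nx)cos(n'x) dx = ½∫_0^π [sin((n+n')x) + sin((n−n')x)] dx, which is 0 when n+n' is even and 2n/(n²−n'²) when n+n' is odd (it need not vanish on (0, π)).
  u² squared terms: (-1)²·∫cos(x)² dx = 1·π/2 = π/2;  (-2)²·∫sin(4x)² dx = 4·π/2 = 2*π;  (3)²·∫sin(3x)² dx = 9·π/2 = 9*π/2.
  u² cross terms: 2·(-1)·(-2)·∫cos(x)·sin(4x) dx = 4·(8/15) = 32/15;  2·(-1)·(3)·∫cos(x)·sin(3x) dx = -6·(0) = 0;  2·(-2)·(3)·∫sin(4x)·sin(3x) dx = -12·(0) = 0.
  So ∫_0^π u² dx = π/2 + 2*π + 9*π/2 + 32/15 + 0 + 0 = 32/15 + 7*π.
  (u')² squared terms: (-8)²·∫cos(4x)² dx = 64·π/2 = 32*π;  (9)²·∫cos(3x)² dx = 81·π/2 = 81*π/2;  (1)²·∫sin(x)² dx = 1·π/2 = π/2.
  (u')² cross terms: 2·(-8)·(9)·∫cos(4x)·cos(3x) dx = -144·(0) = 0;  2·(-8)·(1)·∫cos(4x)·sin(x) dx = -16·(-2/15) = 32/15;  2·(9)·(1)·∫cos(3x)·sin(x) dx = 18·(0) = 0.
  So ∫_0^π (u')² dx = 32*π + 81*π/2 + π/2 + 0 + 32/15 + 0 = 32/15 + 73*π.
||u||_{H^1}^2 = (32/15 + 7*π) + (32/15 + 73*π) = 64/15 + 80*π.


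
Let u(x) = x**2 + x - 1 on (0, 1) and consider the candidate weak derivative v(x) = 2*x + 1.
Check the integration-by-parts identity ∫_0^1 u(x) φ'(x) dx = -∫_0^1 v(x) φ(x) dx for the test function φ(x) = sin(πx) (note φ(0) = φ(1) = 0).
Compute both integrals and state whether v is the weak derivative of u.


LHS = -4/π, RHS = -4/π. Yes, v = u' weakly.

u(x) = x**2 + x - 1, classical derivative u'(x) = 2*x + 1.
φ(x) = sin(πx), so φ'(x) = π*cos(π*x).
Note φ(0) = φ(1) = 0, so the boundary term u·φ vanishes.
LHS = ∫_0^1 u(x) φ'(x) dx = ∫_0^1 (π*x^2*cos(π*x) + π*x*cos(π*x) - π*cos(π*x)) dx. Term by term:
  ∫_0^1 -π*cos(π*x) dx = 0;  ∫_0^1 π*x*cos(π*x) dx = -2/π;  ∫_0^1 π*x^2*cos(π*x) dx = -2/π.
Sum: 0 − 2/π − 2/π = -4/π.
So LHS = -4/π.
∫_0^1 v(x) φ(x) dx = ∫_0^1 (2*x*sin(π*x) + sin(π*x)) dx. Term by term:
  ∫_0^1 2*x*sin(π*x) dx = 2/π;  ∫_0^1 sin(π*x) dx = 2/π.
Sum: 2/π + 2/π = 4/π.
So RHS = -∫_0^1 v(x) φ(x) dx = -4/π.
LHS = RHS, so the identity holds for this test φ.
Moreover u is smooth here and v(x) = u'(x) = 2*x + 1 pointwise, so the identity holds for every test function. Hence v is the weak derivative of u.


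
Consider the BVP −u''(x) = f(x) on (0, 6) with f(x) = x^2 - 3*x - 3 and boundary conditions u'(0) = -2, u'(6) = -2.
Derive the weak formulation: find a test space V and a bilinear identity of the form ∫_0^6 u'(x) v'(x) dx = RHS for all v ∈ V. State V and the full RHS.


V = H^1(0, 6) (v unrestricted at boundary; u is determined up to an additive constant); weak form: ∫_0^6 u'v' dx = ∫_0^6 (x^2 - 3*x - 3) v dx − 2·v(6) + 2·v(0) for all v ∈ V.

Multiply both sides by a test function v and integrate from 0 to 6:
  ∫_0^6 −u''(x) v(x) dx = ∫_0^6 f(x) v(x) dx.
Integrate the LHS by parts once:
  ∫_0^6 −u'' v dx = −[u'(x) v(x)]_0^6 + ∫_0^6 u'(x) v'(x) dx.
Thus ∫_0^6 u'(x) v'(x) dx = ∫_0^6 f(x) v(x) dx + [u'(x) v(x)]_0^6.
Choose V so that boundary terms are either known or forced to vanish.
u has inhomogeneous Neumann u'(0) = -2, u'(6) = -2. [u' v]_0^6 = (-2)·v(6) − (-2)·v(0) = − 2·v(6) + 2·v(0). Take V = H^1(0, 6); boundary term becomes part of RHS.
Weak formulation: find u (satisfying any essential BC) such that ∫_0^6 u'(x) v'(x) dx = ∫_0^6 f v dx − 2·v(6) + 2·v(0) for all v ∈ V (Neumann data are natural BCs: they enter the RHS as boundary terms).
Substituting f(x) = x^2 - 3*x - 3, the right-hand side is ∫_0^6 (x^2 - 3*x - 3) v dx − 2·v(6) + 2·v(0).
Compatibility check (pure Neumann): taking v ≡ 1 ∈ V gives 0 = ∫_0^6 f dx + (-2) − (-2), i.e. ∫_0^6 f dx must equal u'(0) − u'(6) = 0. Indeed ∫_0^6 (x^2 - 3*x - 3) dx = 0, so the data are compatible. The solution is then unique only up to an additive constant (fix it e.g. by requiring ∫_0^6 u dx = 0).


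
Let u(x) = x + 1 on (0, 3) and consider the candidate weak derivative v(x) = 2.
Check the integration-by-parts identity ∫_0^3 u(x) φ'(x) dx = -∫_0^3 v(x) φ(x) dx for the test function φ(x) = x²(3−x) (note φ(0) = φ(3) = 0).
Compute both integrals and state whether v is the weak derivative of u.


LHS = -27/4, RHS = -27/2. No, v is not the weak derivative of u.

u(x) = x + 1, classical derivative u'(x) = 1.
φ(x) = x²(3−x), so φ'(x) = 3*x*(2 - x).
Note φ(0) = φ(3) = 0, so the boundary term u·φ vanishes.
LHS = ∫_0^3 u(x) φ'(x) dx = ∫_0^3 (-3*x^3 + 3*x^2 + 6*x) dx. Term by term:
  ∫_0^3 -3*x^3 dx = -243/4;  ∫_0^3 3*x^2 dx = 27;  ∫_0^3 6*x dx = 27.
Sum: -243/4 + 27 + 27 = -27/4.
So LHS = -27/4.
∫_0^3 v(x) φ(x) dx = ∫_0^3 (-2*x^3 + 6*x^2) dx. Term by term:
  ∫_0^3 -2*x^3 dx = -81/2;  ∫_0^3 6*x^2 dx = 54.
Sum: -81/2 + 54 = 27/2.
So RHS = -∫_0^3 v(x) φ(x) dx = -27/2.
LHS − RHS = 27/4 ≠ 0, so the identity fails.
(For a valid weak derivative the identity must hold for EVERY test function, in particular this one. The failure shows v is NOT the weak derivative of u.)
Correct weak derivative would be u'(x) = 1.


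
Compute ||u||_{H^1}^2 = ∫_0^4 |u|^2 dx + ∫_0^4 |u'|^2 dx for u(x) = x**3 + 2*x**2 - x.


||u||_{H^1}^2 = 921764/105

The H^1 norm (squared) on an interval (0, L) is
  ||u||_{H^1}^2 = ∫_0^L u(x)^2 dx + ∫_0^L u'(x)^2 dx.
Compute u'(x) = 3*x**2 + 4*x - 1.
Then u(x)^2 = x**6 + 4*x**5 + 2*x**4 - 4*x**3 + x**2 and u'(x)^2 = 9*x**4 + 24*x**3 + 10*x**2 - 8*x + 1.
Integrate each monomial from 0 to 4 using ∫_0^4 c·x^n dx = c·4^(n+1)/(n+1):
  ∫_0^4 u(x)^2 dx = ∫_0^4 (x^6 + 4*x^5 + 2*x^4 - 4*x^3 + x^2) dx. Term by term:
    ∫_0^4 x^6 dx = 16384/7;  ∫_0^4 4*x^5 dx = 8192/3;  ∫_0^4 2*x^4 dx = 2048/5;
    ∫_0^4 -4*x^3 dx = -256;  ∫_0^4 x^2 dx = 64/3.
  Sum: 16384/7 + 8192/3 + 2048/5 − 256 + 64/3 = 183616/35.
  ∫_0^4 u'(x)^2 dx = ∫_0^4 (9*x^4 + 24*x^3 + 10*x^2 - 8*x + 1) dx. Term by term:
    ∫_0^4 9*x^4 dx = 9216/5;  ∫_0^4 24*x^3 dx = 1536;  ∫_0^4 10*x^2 dx = 640/3;
    ∫_0^4 -8*x dx = -64;  ∫_0^4 1 dx = 4.
  Sum: 9216/5 + 1536 + 640/3 − 64 + 4 = 52988/15.
Adding: ||u||_{H^1}^2 = 183616/35 + 52988/15 = 921764/105.


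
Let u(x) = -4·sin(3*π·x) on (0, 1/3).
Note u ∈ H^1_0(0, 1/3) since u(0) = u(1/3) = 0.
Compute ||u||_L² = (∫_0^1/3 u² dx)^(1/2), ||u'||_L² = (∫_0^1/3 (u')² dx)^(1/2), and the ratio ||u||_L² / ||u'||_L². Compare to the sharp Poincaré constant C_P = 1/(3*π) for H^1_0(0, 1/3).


||u||_L² / ||u'||_L² = 1/(3*π) = C_P.

u(x) = -4·sin(3*π·x), so u'(x) = -12*π*cos(3*π*x).
Writing u(x) = A·sin(kπx/L) with A = -4 and k = 1, use ∫_0^L sin²(kπx/L) dx = L/2 and ∫_0^L cos²(kπx/L) dx = L/2.
u² = 16·sin²(3*π·x) and (u')² = 144*π^2·cos²(3*π·x), and each of sin², cos² integrates to L/2 = 1/6 over (0, 1/3).
∫_0^1/3 u² dx = 8/3, so ||u||_L² = 2*sqrt(6)/3.
∫_0^1/3 (u')² dx = 24*π^2, so ||u'||_L² = 2*sqrt(6)*π.
Ratio ||u||_L² / ||u'||_L² = 1/(3*π).
Sharp Poincaré constant on H^1_0(0, 1/3) is C_P = L/π = 1/(3*π), achieved by sin(3*π·x).
This is the k = 1 eigenfunction (up to amplitude), so the ratio equals the sharp Poincaré constant exactly.


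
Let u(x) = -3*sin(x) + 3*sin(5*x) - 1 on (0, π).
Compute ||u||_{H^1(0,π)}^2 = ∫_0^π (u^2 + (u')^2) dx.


||u||_{H^1(0,π)}^2 = 48/5 + 127*π

u'(x) = -3*cos(x) + 15*cos(5*x).
Expand u² and (u')² and integrate term by term on (0, π), using: for integers n ≥ 1, ∫_0^π sin²(nx) dx = ∫_0^π cos²(nx) dx = π/2; for n ≠ n', ∫_0^π sin(nx)sin(n'x) dx = ∫_0^π cos(nx)cos(n'x) dx = 0; and by product-to-sum, ∫_0^π sin(nx)cos(n'x) dx = ½∫_0^π [sin((n+n')x) + sin((n−n')x)] dx, which is 0 when n+n' is even and 2n/(n²−n'²) when n+n' is odd (it need not vanish on (0, π)). For the constant mode: ∫_0^π 1 dx = π, ∫_0^π cos(nx) dx = 0, ∫_0^π sin(nx) dx = (1−(−1)^n)/n.
  u² squared terms: (-1)²·∫1 dx = 1·π = π;  (-3)²·∫sin(x)² dx = 9·π/2 = 9*π/2;  (3)²·∫sin(5x)² dx = 9·π/2 = 9*π/2.
  u² cross terms: 2·(-1)·(-3)·∫1·sin(x) dx = 6·(2) = 12;  2·(-1)·(3)·∫1·sin(5x) dx = -6·(2/5) = -12/5;  2·(-3)·(3)·∫sin(x)·sin(5x) dx = -18·(0) = 0.
  So ∫_0^π u² dx = π + 9*π/2 + 9*π/2 + 12 − 12/5 + 0 = 48/5 + 10*π.
  (u')² squared terms: (-3)²·∫cos(x)² dx = 9·π/2 = 9*π/2;  (15)²·∫cos(5x)² dx = 225·π/2 = 225*π/2.
  (u')² cross terms: 2·(-3)·(15)·∫cos(x)·cos(5x) dx = -90·(0) = 0.
  So ∫_0^π (u')² dx = 9*π/2 + 225*π/2 + 0 = 117*π.
||u||_{H^1}^2 = (48/5 + 10*π) + (117*π) = 48/5 + 127*π.


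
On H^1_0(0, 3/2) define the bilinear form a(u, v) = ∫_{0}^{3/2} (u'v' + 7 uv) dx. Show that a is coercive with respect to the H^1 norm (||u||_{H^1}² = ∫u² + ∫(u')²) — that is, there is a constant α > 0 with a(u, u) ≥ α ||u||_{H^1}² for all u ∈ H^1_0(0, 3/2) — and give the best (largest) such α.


α = 1

Coercivity of a(·,·) on H^1_0(0, 3/2) means a(u, u) ≥ α ||u||_{H^1}² for every u ∈ H^1_0.
The interval has length L = 3/2, and Poincaré/coercivity depend only on L. Here a(u, u) = ∫(u')² + (7)·∫u².
Here c = 7 ≥ 1, so a(u,u) = ∫(u')² + c∫u² ≥ ∫(u')² + ∫u² = ||u||_{H^1}², i.e. α = 1 works. No larger α is possible: a(u,u) ≥ α||u||_{H^1}² means (1−α)∫(u')² ≥ (α−c)∫u², and for the modes u_n = sin(nπ(x−x₀)/L) (x₀ the left endpoint) one has ∫u_n²/∫(u_n')² = (L/(nπ))² → 0, so a(u_n,u_n)/||u_n||_{H^1}² → 1. Hence the optimal constant is α = 1.
Therefore α = 1.


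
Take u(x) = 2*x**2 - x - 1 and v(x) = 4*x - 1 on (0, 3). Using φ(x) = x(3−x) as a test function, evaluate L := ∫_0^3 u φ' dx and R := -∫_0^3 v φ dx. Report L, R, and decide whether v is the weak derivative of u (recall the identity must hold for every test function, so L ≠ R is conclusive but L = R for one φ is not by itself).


LHS = -45/2, RHS = -45/2. Yes, v = u' weakly.

u(x) = 2*x**2 - x - 1, classical derivative u'(x) = 4*x - 1.
φ(x) = x(3−x), so φ'(x) = 3 - 2*x.
Note φ(0) = φ(3) = 0, so the boundary term u·φ vanishes.
LHS = ∫_0^3 u(x) φ'(x) dx = ∫_0^3 (-4*x^3 + 8*x^2 - x - 3) dx. Term by term:
  ∫_0^3 -4*x^3 dx = -81;  ∫_0^3 8*x^2 dx = 72;  ∫_0^3 -x dx = -9/2;
  ∫_0^3 -3 dx = -9.
Sum: -81 + 72 − 9/2 − 9 = -45/2.
So LHS = -45/2.
∫_0^3 v(x) φ(x) dx = ∫_0^3 (-4*x^3 + 13*x^2 - 3*x) dx. Term by term:
  ∫_0^3 -4*x^3 dx = -81;  ∫_0^3 13*x^2 dx = 117;  ∫_0^3 -3*x dx = -27/2.
Sum: -81 + 117 − 27/2 = 45/2.
So RHS = -∫_0^3 v(x) φ(x) dx = -45/2.
LHS = RHS, so the identity holds for this test φ.
Moreover u is smooth here and v(x) = u'(x) = 4*x - 1 pointwise, so the identity holds for every test function. Hence v is the weak derivative of u.


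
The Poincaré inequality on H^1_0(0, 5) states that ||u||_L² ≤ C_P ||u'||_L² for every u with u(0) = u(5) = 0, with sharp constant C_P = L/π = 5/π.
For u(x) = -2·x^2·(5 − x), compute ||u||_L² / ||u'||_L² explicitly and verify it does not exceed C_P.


||u||_L² / ||u'||_L² = 5*sqrt(14)/14 < C_P = 5/π.

u(x) = -2·x^2·(5 − x), so u'(x) = 2*x*(3*x - 10).
u(x) = -2·x^2·(5 − x) vanishes at x = 0 and x = 5, so u ∈ H^1_0(0, 5). Differentiate via the product rule and integrate the resulting polynomials term by term.
  ∫_0^5 u² dx = ∫_0^5 (4*x^6 - 40*x^5 + 100*x^4) dx. Term by term:
    ∫_0^5 4*x^6 dx = 312500/7;  ∫_0^5 -40*x^5 dx = -312500/3;  ∫_0^5 100*x^4 dx = 62500.
  Sum: 312500/7 − 312500/3 + 62500 = 62500/21.
  ∫_0^5 (u')² dx = ∫_0^5 (36*x^4 - 240*x^3 + 400*x^2) dx. Term by term:
    ∫_0^5 36*x^4 dx = 22500;  ∫_0^5 -240*x^3 dx = -37500;  ∫_0^5 400*x^2 dx = 50000/3.
  Sum: 22500 − 37500 + 50000/3 = 5000/3.
∫_0^5 u² dx = 62500/21, so ||u||_L² = 250*sqrt(21)/21.
∫_0^5 (u')² dx = 5000/3, so ||u'||_L² = 50*sqrt(6)/3.
Ratio ||u||_L² / ||u'||_L² = 5*sqrt(14)/14.
Sharp Poincaré constant on H^1_0(0, 5) is C_P = L/π = 5/π, achieved by sin(π/5·x).
A polynomial bump cannot attain the sharp Poincaré constant (only the first sine eigenfunction does), so the ratio is strictly less than C_P, consistent with ||u||_L² ≤ C_P ||u'||_L².


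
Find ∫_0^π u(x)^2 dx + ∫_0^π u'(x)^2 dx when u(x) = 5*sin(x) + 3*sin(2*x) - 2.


||u||_{H^1(0,π)}^2 = -40 + 103*π/2

u'(x) = 5*cos(x) + 6*cos(2*x).
Expand u² and (u')² and integrate term by term on (0, π), using: for integers n ≥ 1, ∫_0^π sin²(nx) dx = ∫_0^π cos²(nx) dx = π/2; for n ≠ n', ∫_0^π sin(nx)sin(n'x) dx = ∫_0^π cos(nx)cos(n'x) dx = 0; and by product-to-sum, ∫_0^π sin(nx)cos(n'x) dx = ½∫_0^π [sin((n+n')x) + sin((n−n')x)] dx, which is 0 when n+n' is even and 2n/(n²−n'²) when n+n' is odd (it need not vanish on (0, π)). For the constant mode: ∫_0^π 1 dx = π, ∫_0^π cos(nx) dx = 0, ∫_0^π sin(nx) dx = (1−(−1)^n)/n.
  u² squared terms: (-2)²·∫1 dx = 4·π = 4*π;  (3)²·∫sin(2x)² dx = 9·π/2 = 9*π/2;  (5)²·∫sin(x)² dx = 25·π/2 = 25*π/2.
  u² cross terms: 2·(-2)·(3)·∫1·sin(2x) dx = -12·(0) = 0;  2·(-2)·(5)·∫1·sin(x) dx = -20·(2) = -40;  2·(3)·(5)·∫sin(2x)·sin(x) dx = 30·(0) = 0.
  So ∫_0^π u² dx = 4*π + 9*π/2 + 25*π/2 + 0 − 40 + 0 = -40 + 21*π.
  (u')² squared terms: (5)²·∫cos(x)² dx = 25·π/2 = 25*π/2;  (6)²·∫cos(2x)² dx = 36·π/2 = 18*π.
  (u')² cross terms: 2·(5)·(6)·∫cos(x)·cos(2x) dx = 60·(0) = 0.
  So ∫_0^π (u')² dx = 25*π/2 + 18*π + 0 = 61*π/2.
||u||_{H^1}^2 = (-40 + 21*π) + (61*π/2) = -40 + 103*π/2.


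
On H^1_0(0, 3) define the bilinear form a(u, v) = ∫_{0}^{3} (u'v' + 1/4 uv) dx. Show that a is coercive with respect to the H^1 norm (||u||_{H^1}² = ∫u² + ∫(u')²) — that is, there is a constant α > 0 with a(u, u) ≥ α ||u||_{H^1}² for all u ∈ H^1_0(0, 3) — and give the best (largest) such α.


α = (9/4 + π^2)/(9 + π^2)

Coercivity of a(·,·) on H^1_0(0, 3) means a(u, u) ≥ α ||u||_{H^1}² for every u ∈ H^1_0.
The interval has length L = 3, and Poincaré/coercivity depend only on L. Here a(u, u) = ∫(u')² + (1/4)·∫u².
Here 0 < c = 1/4 < 1. The condition a(u,u) ≥ α||u||_{H^1}² reads (1−α)∫(u')² ≥ (α−c)∫u². Any admissible α is ≤ 1 (rapidly oscillating u have ∫u²/∫(u')² → 0), and α = 1 would force 0 ≥ (1−c)∫u², impossible since c < 1; so 1−α > 0. By the sharp Poincaré inequality on H^1_0 of an interval of length L, ∫(u')² ≥ (π/L)²∫u² with equality for the first sine mode sin(π(x−x₀)/L) (x₀ the left endpoint), so the inequality holds for all u iff (1−α)(π/L)² ≥ α − c, i.e. α ≤ ((π/L)² + c)/((π/L)² + 1) = (1 + c(L/π)²)/(1 + (L/π)²). With (π/L)² = π^2/9 and c = 1/4, the largest admissible constant is α = ((π/L)² + c)/((π/L)² + 1).
Simplifying, α = (9/4 + π^2)/(9 + π^2).


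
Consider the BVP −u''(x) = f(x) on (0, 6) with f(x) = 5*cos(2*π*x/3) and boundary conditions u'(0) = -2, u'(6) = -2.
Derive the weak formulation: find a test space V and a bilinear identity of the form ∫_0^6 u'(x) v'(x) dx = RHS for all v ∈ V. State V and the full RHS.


V = H^1(0, 6) (v unrestricted at boundary; u is determined up to an additive constant); weak form: ∫_0^6 u'v' dx = ∫_0^6 (5*cos(2*π*x/3)) v dx − 2·v(6) + 2·v(0) for all v ∈ V.

Multiply both sides by a test function v and integrate from 0 to 6:
  ∫_0^6 −u''(x) v(x) dx = ∫_0^6 f(x) v(x) dx.
Integrate the LHS by parts once:
  ∫_0^6 −u'' v dx = −[u'(x) v(x)]_0^6 + ∫_0^6 u'(x) v'(x) dx.
Thus ∫_0^6 u'(x) v'(x) dx = ∫_0^6 f(x) v(x) dx + [u'(x) v(x)]_0^6.
Choose V so that boundary terms are either known or forced to vanish.
u has inhomogeneous Neumann u'(0) = -2, u'(6) = -2. [u' v]_0^6 = (-2)·v(6) − (-2)·v(0) = − 2·v(6) + 2·v(0). Take V = H^1(0, 6); boundary term becomes part of RHS.
Weak formulation: find u (satisfying any essential BC) such that ∫_0^6 u'(x) v'(x) dx = ∫_0^6 f v dx − 2·v(6) + 2·v(0) for all v ∈ V (Neumann data are natural BCs: they enter the RHS as boundary terms).
Substituting f(x) = 5*cos(2*π*x/3), the right-hand side is ∫_0^6 (5*cos(2*π*x/3)) v dx − 2·v(6) + 2·v(0).
Compatibility check (pure Neumann): taking v ≡ 1 ∈ V gives 0 = ∫_0^6 f dx + (-2) − (-2), i.e. ∫_0^6 f dx must equal u'(0) − u'(6) = 0. Indeed ∫_0^6 (5*cos(2*π*x/3)) dx = 0, so the data are compatible. The solution is then unique only up to an additive constant (fix it e.g. by requiring ∫_0^6 u dx = 0).


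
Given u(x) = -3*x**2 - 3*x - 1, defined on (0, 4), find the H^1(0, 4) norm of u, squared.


||u||_{H^1}^2 = 22296/5

The H^1 norm (squared) on an interval (0, L) is
  ||u||_{H^1}^2 = ∫_0^L u(x)^2 dx + ∫_0^L u'(x)^2 dx.
Compute u'(x) = -6*x - 3.
Then u(x)^2 = 9*x**4 + 18*x**3 + 15*x**2 + 6*x + 1 and u'(x)^2 = 36*x**2 + 36*x + 9.
Integrate each monomial from 0 to 4 using ∫_0^4 c·x^n dx = c·4^(n+1)/(n+1):
  ∫_0^4 u(x)^2 dx = ∫_0^4 (9*x^4 + 18*x^3 + 15*x^2 + 6*x + 1) dx. Term by term:
    ∫_0^4 9*x^4 dx = 9216/5;  ∫_0^4 18*x^3 dx = 1152;  ∫_0^4 15*x^2 dx = 320;
    ∫_0^4 6*x dx = 48;  ∫_0^4 1 dx = 4.
  Sum: 9216/5 + 1152 + 320 + 48 + 4 = 16836/5.
  ∫_0^4 u'(x)^2 dx = ∫_0^4 (36*x^2 + 36*x + 9) dx. Term by term:
    ∫_0^4 36*x^2 dx = 768;  ∫_0^4 36*x dx = 288;  ∫_0^4 9 dx = 36.
  Sum: 768 + 288 + 36 = 1092.
Adding: ||u||_{H^1}^2 = 16836/5 + 1092 = 22296/5.


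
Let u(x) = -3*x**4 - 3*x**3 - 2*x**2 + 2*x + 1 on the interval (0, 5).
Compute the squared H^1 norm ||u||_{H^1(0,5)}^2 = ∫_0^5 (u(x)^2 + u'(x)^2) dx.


||u||_{H^1}^2 = 448436375/84

The H^1 norm (squared) on an interval (0, L) is
  ||u||_{H^1}^2 = ∫_0^L u(x)^2 dx + ∫_0^L u'(x)^2 dx.
Compute u'(x) = -12*x**3 - 9*x**2 - 4*x + 2.
Then u(x)^2 = 9*x**8 + 18*x**7 + 21*x**6 - 14*x**4 - 14*x**3 + 4*x + 1 and u'(x)^2 = 144*x**6 + 216*x**5 + 177*x**4 + 24*x**3 - 20*x**2 - 16*x + 4.
Integrate each monomial from 0 to 5 using ∫_0^5 c·x^n dx = c·5^(n+1)/(n+1):
  ∫_0^5 u(x)^2 dx = ∫_0^5 (9*x^8 + 18*x^7 + 21*x^6 - 14*x^4 - 14*x^3 + 4*x + 1) dx. Term by term:
    ∫_0^5 9*x^8 dx = 1953125;  ∫_0^5 18*x^7 dx = 3515625/4;  ∫_0^5 21*x^6 dx = 234375;
    ∫_0^5 -14*x^4 dx = -8750;  ∫_0^5 -14*x^3 dx = -4375/2;  ∫_0^5 4*x dx = 50;
    ∫_0^5 1 dx = 5.
  Sum: 1953125 + 3515625/4 + 234375 − 8750 − 4375/2 + 50 + 5 = 12222095/4.
  ∫_0^5 u'(x)^2 dx = ∫_0^5 (144*x^6 + 216*x^5 + 177*x^4 + 24*x^3 - 20*x^2 - 16*x + 4) dx. Term by term:
    ∫_0^5 144*x^6 dx = 11250000/7;  ∫_0^5 216*x^5 dx = 562500;  ∫_0^5 177*x^4 dx = 110625;
    ∫_0^5 24*x^3 dx = 3750;  ∫_0^5 -20*x^2 dx = -2500/3;  ∫_0^5 -16*x dx = -200;
    ∫_0^5 4 dx = 20.
  Sum: 11250000/7 + 562500 + 110625 + 3750 − 2500/3 − 200 + 20 = 47943095/21.
Adding: ||u||_{H^1}^2 = 12222095/4 + 47943095/21 = 448436375/84.


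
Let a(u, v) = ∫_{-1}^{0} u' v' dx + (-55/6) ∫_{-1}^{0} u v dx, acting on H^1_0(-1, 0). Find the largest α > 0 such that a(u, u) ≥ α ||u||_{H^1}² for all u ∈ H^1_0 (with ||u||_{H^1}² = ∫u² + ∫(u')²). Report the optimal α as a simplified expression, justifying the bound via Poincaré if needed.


α = (-55/6 + π^2)/(1 + π^2)

Coercivity of a(·,·) on H^1_0(-1, 0) means a(u, u) ≥ α ||u||_{H^1}² for every u ∈ H^1_0.
The interval has length L = 1, and Poincaré/coercivity depend only on L. Here a(u, u) = ∫(u')² + (-55/6)·∫u².
Here c = -55/6 < 0 with |c| < (π/L)² = π^2, so coercivity still holds. The condition a(u,u) ≥ α||u||_{H^1}² reads (1−α)∫(u')² ≥ (α−c)∫u². Any admissible α is ≤ 1 (rapidly oscillating u have ∫u²/∫(u')² → 0), and α = 1 would force 0 ≥ (1−c)∫u², impossible since c < 1; so 1−α > 0. By the sharp Poincaré inequality on H^1_0 of an interval of length L, ∫(u')² ≥ (π/L)²∫u² with equality for the first sine mode sin(π(x−x₀)/L) (x₀ the left endpoint), so the inequality holds for all u iff (1−α)(π/L)² ≥ α − c, i.e. α ≤ ((π/L)² + c)/((π/L)² + 1) = (1 + c(L/π)²)/(1 + (L/π)²). (Direct route, valid since c ≤ 0: Poincaré gives c∫u² ≥ c(L/π)²∫(u')², so a(u,u) ≥ (1 + c(L/π)²)∫(u')², while ||u||_{H^1}² ≤ (1 + (L/π)²)∫(u')²; dividing yields the same α.) With (π/L)² = π^2 and c = -55/6, the largest admissible constant is α = ((π/L)² + c)/((π/L)² + 1).
Simplifying, α = (-55/6 + π^2)/(1 + π^2).


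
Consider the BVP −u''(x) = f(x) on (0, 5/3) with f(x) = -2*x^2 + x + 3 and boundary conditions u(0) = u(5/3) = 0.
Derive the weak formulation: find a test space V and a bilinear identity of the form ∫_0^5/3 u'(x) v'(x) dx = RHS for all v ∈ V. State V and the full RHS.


V = H^1_0(0, 5/3) (so v(0) = v(5/3) = 0); weak form: ∫_0^5/3 u'v' dx = ∫_0^5/3 (-2*x^2 + x + 3) v dx for all v ∈ V.

Multiply both sides by a test function v and integrate from 0 to 5/3:
  ∫_0^5/3 −u''(x) v(x) dx = ∫_0^5/3 f(x) v(x) dx.
Integrate the LHS by parts once:
  ∫_0^5/3 −u'' v dx = −[u'(x) v(x)]_0^5/3 + ∫_0^5/3 u'(x) v'(x) dx.
Thus ∫_0^5/3 u'(x) v'(x) dx = ∫_0^5/3 f(x) v(x) dx + [u'(x) v(x)]_0^5/3.
Choose V so that boundary terms are either known or forced to vanish.
u is Dirichlet: u(0) = u(5/3) = 0. Let V = H^1_0(0, 5/3); then v(0) = v(5/3) = 0, and [u' v]_0^5/3 = 0.
Weak formulation: find u (satisfying any essential BC) such that ∫_0^5/3 u'(x) v'(x) dx = ∫_0^5/3 f v dx for all v ∈ V.
Substituting f(x) = -2*x^2 + x + 3, the right-hand side is ∫_0^5/3 (-2*x^2 + x + 3) v dx.


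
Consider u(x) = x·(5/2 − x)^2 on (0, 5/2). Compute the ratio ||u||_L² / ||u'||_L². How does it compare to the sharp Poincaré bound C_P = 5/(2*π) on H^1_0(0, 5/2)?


||u||_L² / ||u'||_L² = 5*sqrt(14)/28 < C_P = 5/(2*π).

u(x) = x·(5/2 − x)^2, so u'(x) = (2*x - 5)*(6*x - 5)/4.
u(x) = x·(5/2 − x)^2 vanishes at x = 0 and x = 5/2, so u ∈ H^1_0(0, 5/2). Differentiate via the product rule and integrate the resulting polynomials term by term.
  ∫_0^5/2 u² dx = ∫_0^5/2 (x^6 - 10*x^5 + 75*x^4/2 - 125*x^3/2 + 625*x^2/16) dx. Term by term:
    ∫_0^5/2 x^6 dx = 78125/896;  ∫_0^5/2 -10*x^5 dx = -78125/192;  ∫_0^5/2 75*x^4/2 dx = 46875/64;
    ∫_0^5/2 -125*x^3/2 dx = -78125/128;  ∫_0^5/2 625*x^2/16 dx = 78125/384.
  Sum: 78125/896 − 78125/192 + 46875/64 − 78125/128 + 78125/384 = 15625/2688.
  ∫_0^5/2 (u')² dx = ∫_0^5/2 (9*x^4 - 60*x^3 + 275*x^2/2 - 125*x + 625/16) dx. Term by term:
    ∫_0^5/2 9*x^4 dx = 5625/32;  ∫_0^5/2 -60*x^3 dx = -9375/16;  ∫_0^5/2 275*x^2/2 dx = 34375/48;
    ∫_0^5/2 -125*x dx = -3125/8;  ∫_0^5/2 625/16 dx = 3125/32.
  Sum: 5625/32 − 9375/16 + 34375/48 − 3125/8 + 3125/32 = 625/48.
∫_0^5/2 u² dx = 15625/2688, so ||u||_L² = 125*sqrt(42)/336.
∫_0^5/2 (u')² dx = 625/48, so ||u'||_L² = 25*sqrt(3)/12.
Ratio ||u||_L² / ||u'||_L² = 5*sqrt(14)/28.
Sharp Poincaré constant on H^1_0(0, 5/2) is C_P = L/π = 5/(2*π), achieved by sin(2*π/5·x).
A polynomial bump cannot attain the sharp Poincaré constant (only the first sine eigenfunction does), so the ratio is strictly less than C_P, consistent with ||u||_L² ≤ C_P ||u'||_L².


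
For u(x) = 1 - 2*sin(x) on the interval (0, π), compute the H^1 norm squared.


||u||_{H^1(0,π)}^2 = -8 + 5*π

u'(x) = -2*cos(x).
Expand u² and (u')² and integrate term by term on (0, π), using: for integers n ≥ 1, ∫_0^π sin²(nx) dx = ∫_0^π cos²(nx) dx = π/2; for n ≠ n', ∫_0^π sin(nx)sin(n'x) dx = ∫_0^π cos(nx)cos(n'x) dx = 0; and by product-to-sum, ∫_0^π sin(nx)cos(n'x) dx = ½∫_0^π [sin((n+n')x) + sin((n−n')x)] dx, which is 0 when n+n' is even and 2n/(n²−n'²) when n+n' is odd (it need not vanish on (0, π)). For the constant mode: ∫_0^π 1 dx = π, ∫_0^π cos(nx) dx = 0, ∫_0^π sin(nx) dx = (1−(−1)^n)/n.
  u² squared terms: (1)²·∫1 dx = 1·π = π;  (-2)²·∫sin(x)² dx = 4·π/2 = 2*π.
  u² cross terms: 2·(1)·(-2)·∫1·sin(x) dx = -4·(2) = -8.
  So ∫_0^π u² dx = π + 2*π − 8 = -8 + 3*π.
  (u')² squared terms: (-2)²·∫cos(x)² dx = 4·π/2 = 2*π.
  So ∫_0^π (u')² dx = 2*π.
||u||_{H^1}^2 = (-8 + 3*π) + (2*π) = -8 + 5*π.


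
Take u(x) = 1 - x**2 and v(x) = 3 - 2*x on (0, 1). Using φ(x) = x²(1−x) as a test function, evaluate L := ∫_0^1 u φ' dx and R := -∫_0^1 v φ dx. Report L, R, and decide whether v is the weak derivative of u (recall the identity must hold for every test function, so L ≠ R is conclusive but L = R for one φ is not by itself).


LHS = 1/10, RHS = -3/20. No, v is not the weak derivative of u.

u(x) = 1 - x**2, classical derivative u'(x) = -2*x.
φ(x) = x²(1−x), so φ'(x) = x*(2 - 3*x).
Note φ(0) = φ(1) = 0, so the boundary term u·φ vanishes.
LHS = ∫_0^1 u(x) φ'(x) dx = ∫_0^1 (3*x^4 - 2*x^3 - 3*x^2 + 2*x) dx. Term by term:
  ∫_0^1 3*x^4 dx = 3/5;  ∫_0^1 -2*x^3 dx = -1/2;  ∫_0^1 -3*x^2 dx = -1;
  ∫_0^1 2*x dx = 1.
Sum: 3/5 − 1/2 − 1 + 1 = 1/10.
So LHS = 1/10.
∫_0^1 v(x) φ(x) dx = ∫_0^1 (2*x^4 - 5*x^3 + 3*x^2) dx. Term by term:
  ∫_0^1 2*x^4 dx = 2/5;  ∫_0^1 -5*x^3 dx = -5/4;  ∫_0^1 3*x^2 dx = 1.
Sum: 2/5 − 5/4 + 1 = 3/20.
So RHS = -∫_0^1 v(x) φ(x) dx = -3/20.
LHS − RHS = 1/4 ≠ 0, so the identity fails.
(For a valid weak derivative the identity must hold for EVERY test function, in particular this one. The failure shows v is NOT the weak derivative of u.)
Correct weak derivative would be u'(x) = -2*x.


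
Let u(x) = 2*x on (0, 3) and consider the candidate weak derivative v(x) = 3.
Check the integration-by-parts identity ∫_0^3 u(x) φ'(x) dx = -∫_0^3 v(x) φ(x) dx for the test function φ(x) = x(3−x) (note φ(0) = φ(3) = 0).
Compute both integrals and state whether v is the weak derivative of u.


LHS = -9, RHS = -27/2. No, v is not the weak derivative of u.

u(x) = 2*x, classical derivative u'(x) = 2.
φ(x) = x(3−x), so φ'(x) = 3 - 2*x.
Note φ(0) = φ(3) = 0, so the boundary term u·φ vanishes.
LHS = ∫_0^3 u(x) φ'(x) dx = ∫_0^3 (-4*x^2 + 6*x) dx. Term by term:
  ∫_0^3 -4*x^2 dx = -36;  ∫_0^3 6*x dx = 27.
Sum: -36 + 27 = -9.
So LHS = -9.
∫_0^3 v(x) φ(x) dx = ∫_0^3 (-3*x^2 + 9*x) dx. Term by term:
  ∫_0^3 -3*x^2 dx = -27;  ∫_0^3 9*x dx = 81/2.
Sum: -27 + 81/2 = 27/2.
So RHS = -∫_0^3 v(x) φ(x) dx = -27/2.
LHS − RHS = 9/2 ≠ 0, so the identity fails.
(For a valid weak derivative the identity must hold for EVERY test function, in particular this one. The failure shows v is NOT the weak derivative of u.)
Correct weak derivative would be u'(x) = 2.


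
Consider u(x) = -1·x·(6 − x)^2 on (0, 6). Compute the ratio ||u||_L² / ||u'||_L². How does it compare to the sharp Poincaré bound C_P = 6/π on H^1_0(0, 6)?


||u||_L² / ||u'||_L² = 3*sqrt(14)/7 < C_P = 6/π.

u(x) = -1·x·(6 − x)^2, so u'(x) = 3*(2 - x)*(x - 6).
u(x) = -1·x·(6 − x)^2 vanishes at x = 0 and x = 6, so u ∈ H^1_0(0, 6). Differentiate via the product rule and integrate the resulting polynomials term by term.
  ∫_0^6 u² dx = ∫_0^6 (x^6 - 24*x^5 + 216*x^4 - 864*x^3 + 1296*x^2) dx. Term by term:
    ∫_0^6 x^6 dx = 279936/7;  ∫_0^6 -24*x^5 dx = -186624;  ∫_0^6 216*x^4 dx = 1679616/5;
    ∫_0^6 -864*x^3 dx = -279936;  ∫_0^6 1296*x^2 dx = 93312.
  Sum: 279936/7 − 186624 + 1679616/5 − 279936 + 93312 = 93312/35.
  ∫_0^6 (u')² dx = ∫_0^6 (9*x^4 - 144*x^3 + 792*x^2 - 1728*x + 1296) dx. Term by term:
    ∫_0^6 9*x^4 dx = 69984/5;  ∫_0^6 -144*x^3 dx = -46656;  ∫_0^6 792*x^2 dx = 57024;
    ∫_0^6 -1728*x dx = -31104;  ∫_0^6 1296 dx = 7776.
  Sum: 69984/5 − 46656 + 57024 − 31104 + 7776 = 5184/5.
∫_0^6 u² dx = 93312/35, so ||u||_L² = 216*sqrt(70)/35.
∫_0^6 (u')² dx = 5184/5, so ||u'||_L² = 72*sqrt(5)/5.
Ratio ||u||_L² / ||u'||_L² = 3*sqrt(14)/7.
Sharp Poincaré constant on H^1_0(0, 6) is C_P = L/π = 6/π, achieved by sin(π/6·x).
A polynomial bump cannot attain the sharp Poincaré constant (only the first sine eigenfunction does), so the ratio is strictly less than C_P, consistent with ||u||_L² ≤ C_P ||u'||_L².


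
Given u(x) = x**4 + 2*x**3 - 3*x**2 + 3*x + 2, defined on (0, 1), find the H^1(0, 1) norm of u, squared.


||u||_{H^1}^2 = 977/45

The H^1 norm (squared) on an interval (0, L) is
  ||u||_{H^1}^2 = ∫_0^L u(x)^2 dx + ∫_0^L u'(x)^2 dx.
Compute u'(x) = 4*x**3 + 6*x**2 - 6*x + 3.
Then u(x)^2 = x**8 + 4*x**7 - 2*x**6 - 6*x**5 + 25*x**4 - 10*x**3 - 3*x**2 + 12*x + 4 and u'(x)^2 = 16*x**6 + 48*x**5 - 12*x**4 - 48*x**3 + 72*x**2 - 36*x + 9.
Integrate each monomial from 0 to 1 using ∫_0^1 c·x^n dx = c·1^(n+1)/(n+1):
  ∫_0^1 u(x)^2 dx = ∫_0^1 (x^8 + 4*x^7 - 2*x^6 - 6*x^5 + 25*x^4 - 10*x^3 - 3*x^2 + 12*x + 4) dx. Term by term:
    ∫_0^1 x^8 dx = 1/9;  ∫_0^1 4*x^7 dx = 1/2;  ∫_0^1 -2*x^6 dx = -2/7;
    ∫_0^1 -6*x^5 dx = -1;  ∫_0^1 25*x^4 dx = 5;  ∫_0^1 -10*x^3 dx = -5/2;
    ∫_0^1 -3*x^2 dx = -1;  ∫_0^1 12*x dx = 6;  ∫_0^1 4 dx = 4.
  Sum: 1/9 + 1/2 − 2/7 − 1 + 5 − 5/2 − 1 + 6 + 4 = 682/63.
  ∫_0^1 u'(x)^2 dx = ∫_0^1 (16*x^6 + 48*x^5 - 12*x^4 - 48*x^3 + 72*x^2 - 36*x + 9) dx. Term by term:
    ∫_0^1 16*x^6 dx = 16/7;  ∫_0^1 48*x^5 dx = 8;  ∫_0^1 -12*x^4 dx = -12/5;
    ∫_0^1 -48*x^3 dx = -12;  ∫_0^1 72*x^2 dx = 24;  ∫_0^1 -36*x dx = -18;
    ∫_0^1 9 dx = 9.
  Sum: 16/7 + 8 − 12/5 − 12 + 24 − 18 + 9 = 381/35.
Adding: ||u||_{H^1}^2 = 682/63 + 381/35 = 977/45.


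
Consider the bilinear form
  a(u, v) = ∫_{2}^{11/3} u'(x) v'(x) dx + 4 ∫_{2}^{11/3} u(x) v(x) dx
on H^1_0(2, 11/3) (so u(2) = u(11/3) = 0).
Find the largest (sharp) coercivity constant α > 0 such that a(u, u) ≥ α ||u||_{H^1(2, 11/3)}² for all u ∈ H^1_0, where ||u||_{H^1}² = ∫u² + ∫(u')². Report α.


α = 1

Coercivity of a(·,·) on H^1_0(2, 11/3) means a(u, u) ≥ α ||u||_{H^1}² for every u ∈ H^1_0.
The interval has length L = 5/3, and Poincaré/coercivity depend only on L. Here a(u, u) = ∫(u')² + (4)·∫u².
Here c = 4 ≥ 1, so a(u,u) = ∫(u')² + c∫u² ≥ ∫(u')² + ∫u² = ||u||_{H^1}², i.e. α = 1 works. No larger α is possible: a(u,u) ≥ α||u||_{H^1}² means (1−α)∫(u')² ≥ (α−c)∫u², and for the modes u_n = sin(nπ(x−x₀)/L) (x₀ the left endpoint) one has ∫u_n²/∫(u_n')² = (L/(nπ))² → 0, so a(u_n,u_n)/||u_n||_{H^1}² → 1. Hence the optimal constant is α = 1.
Therefore α = 1.


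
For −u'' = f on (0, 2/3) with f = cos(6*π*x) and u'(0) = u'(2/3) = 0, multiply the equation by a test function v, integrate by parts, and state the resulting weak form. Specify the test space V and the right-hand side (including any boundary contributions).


V = H^1(0, 2/3) (no boundary constraint on v; u is determined up to an additive constant); weak form: ∫_0^2/3 u'v' dx = ∫_0^2/3 (cos(6*π*x)) v dx for all v ∈ V.

Multiply both sides by a test function v and integrate from 0 to 2/3:
  ∫_0^2/3 −u''(x) v(x) dx = ∫_0^2/3 f(x) v(x) dx.
Integrate the LHS by parts once:
  ∫_0^2/3 −u'' v dx = −[u'(x) v(x)]_0^2/3 + ∫_0^2/3 u'(x) v'(x) dx.
Thus ∫_0^2/3 u'(x) v'(x) dx = ∫_0^2/3 f(x) v(x) dx + [u'(x) v(x)]_0^2/3.
Choose V so that boundary terms are either known or forced to vanish.
u has homogeneous Neumann: u'(0) = u'(2/3) = 0. So [u' v]_0^2/3 = 0·v(2/3) − 0·v(0) = 0 for any v; take V = H^1(0, 2/3).
Weak formulation: find u (satisfying any essential BC) such that ∫_0^2/3 u'(x) v'(x) dx = ∫_0^2/3 f v dx for all v ∈ V (homogeneous Neumann, so boundary terms vanish).
Substituting f(x) = cos(6*π*x), the right-hand side is ∫_0^2/3 (cos(6*π*x)) v dx.
Compatibility check (pure Neumann): taking v ≡ 1 ∈ V gives 0 = ∫_0^2/3 f dx + (0) − (0), i.e. ∫_0^2/3 f dx must equal u'(0) − u'(2/3) = 0. Indeed ∫_0^2/3 (cos(6*π*x)) dx = 0, so the data are compatible. The solution is then unique only up to an additive constant (fix it e.g. by requiring ∫_0^2/3 u dx = 0).
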